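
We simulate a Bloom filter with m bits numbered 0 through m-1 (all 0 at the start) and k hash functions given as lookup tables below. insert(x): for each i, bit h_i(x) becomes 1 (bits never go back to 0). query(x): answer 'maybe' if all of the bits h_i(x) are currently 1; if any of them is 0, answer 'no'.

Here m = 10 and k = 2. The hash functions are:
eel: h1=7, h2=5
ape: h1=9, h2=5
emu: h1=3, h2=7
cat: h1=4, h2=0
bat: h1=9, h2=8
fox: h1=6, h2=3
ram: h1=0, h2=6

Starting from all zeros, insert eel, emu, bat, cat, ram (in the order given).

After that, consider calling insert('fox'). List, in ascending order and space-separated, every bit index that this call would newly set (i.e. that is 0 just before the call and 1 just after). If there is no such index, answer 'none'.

Start: bits=0000000000
After insert 'eel': sets bits 5 7 -> bits=0000010100
After insert 'emu': sets bits 3 7 -> bits=0001010100
After insert 'bat': sets bits 8 9 -> bits=0001010111
After insert 'cat': sets bits 0 4 -> bits=1001110111
After insert 'ram': sets bits 0 6 -> bits=1001111111
insert 'fox' would touch bits 3 6; currently bit3=1, bit6=1
Bits that are 0 among those (would change 0->1): none

Answer: none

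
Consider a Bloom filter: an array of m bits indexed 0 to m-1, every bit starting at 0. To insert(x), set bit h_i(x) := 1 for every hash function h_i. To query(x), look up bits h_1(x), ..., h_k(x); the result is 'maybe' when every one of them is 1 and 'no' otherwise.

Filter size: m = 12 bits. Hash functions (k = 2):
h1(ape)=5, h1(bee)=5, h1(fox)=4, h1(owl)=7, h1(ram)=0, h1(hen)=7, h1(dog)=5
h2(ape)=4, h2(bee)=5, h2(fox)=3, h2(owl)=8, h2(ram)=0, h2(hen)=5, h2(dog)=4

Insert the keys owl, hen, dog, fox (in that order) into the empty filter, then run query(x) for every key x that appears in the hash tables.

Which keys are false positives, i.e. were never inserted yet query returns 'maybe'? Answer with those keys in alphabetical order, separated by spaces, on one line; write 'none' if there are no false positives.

Answer: ape bee

Derivation:
Start: bits=000000000000
After insert 'owl': sets bits 7 8 -> bits=000000011000
After insert 'hen': sets bits 5 7 -> bits=000001011000
After insert 'dog': sets bits 4 5 -> bits=000011011000
After insert 'fox': sets bits 3 4 -> bits=000111011000
Not inserted: ape bee ram — query each against bits=000111011000:
query ape: checks bit4=1, bit5=1 (all 1) -> maybe => FALSE POSITIVE
query bee: checks bit5=1 (all 1) -> maybe => FALSE POSITIVE
query ram: checks bit0=0 (has a 0) -> no => not a false positive
False positives (alphabetical): ape bee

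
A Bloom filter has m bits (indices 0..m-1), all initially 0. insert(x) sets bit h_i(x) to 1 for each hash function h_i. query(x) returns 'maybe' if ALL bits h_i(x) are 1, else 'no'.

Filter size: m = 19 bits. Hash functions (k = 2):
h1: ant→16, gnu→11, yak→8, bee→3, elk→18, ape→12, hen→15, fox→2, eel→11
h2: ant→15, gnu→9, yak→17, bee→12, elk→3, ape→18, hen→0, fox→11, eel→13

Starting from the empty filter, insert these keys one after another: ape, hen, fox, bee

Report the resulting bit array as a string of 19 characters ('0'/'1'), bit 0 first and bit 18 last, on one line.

Answer: 1011000000011001001

Derivation:
Start: bits=0000000000000000000
After insert 'ape': sets bits 12 18 -> bits=0000000000001000001
After insert 'hen': sets bits 0 15 -> bits=1000000000001001001
After insert 'fox': sets bits 2 11 -> bits=1010000000011001001
After insert 'bee': sets bits 3 12 -> bits=1011000000011001001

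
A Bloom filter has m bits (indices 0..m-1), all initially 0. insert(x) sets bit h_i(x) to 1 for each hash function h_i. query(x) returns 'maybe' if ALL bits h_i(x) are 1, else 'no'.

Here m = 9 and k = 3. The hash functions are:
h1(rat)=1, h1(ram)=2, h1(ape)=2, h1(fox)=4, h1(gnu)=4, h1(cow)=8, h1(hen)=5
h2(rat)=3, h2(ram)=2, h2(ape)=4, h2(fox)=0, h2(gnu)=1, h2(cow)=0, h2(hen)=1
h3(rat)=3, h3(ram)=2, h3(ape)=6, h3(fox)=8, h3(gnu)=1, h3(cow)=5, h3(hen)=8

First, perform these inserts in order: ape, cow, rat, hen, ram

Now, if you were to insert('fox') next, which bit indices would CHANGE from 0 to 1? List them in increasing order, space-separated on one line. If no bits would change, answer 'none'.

Start: bits=000000000
After insert 'ape': sets bits 2 4 6 -> bits=001010100
After insert 'cow': sets bits 0 5 8 -> bits=101011101
After insert 'rat': sets bits 1 3 -> bits=111111101
After insert 'hen': sets bits 1 5 8 -> bits=111111101
After insert 'ram': sets bits 2 -> bits=111111101
insert 'fox' would touch bits 0 4 8; currently bit0=1, bit4=1, bit8=1
Bits that are 0 among those (would change 0->1): none

Answer: none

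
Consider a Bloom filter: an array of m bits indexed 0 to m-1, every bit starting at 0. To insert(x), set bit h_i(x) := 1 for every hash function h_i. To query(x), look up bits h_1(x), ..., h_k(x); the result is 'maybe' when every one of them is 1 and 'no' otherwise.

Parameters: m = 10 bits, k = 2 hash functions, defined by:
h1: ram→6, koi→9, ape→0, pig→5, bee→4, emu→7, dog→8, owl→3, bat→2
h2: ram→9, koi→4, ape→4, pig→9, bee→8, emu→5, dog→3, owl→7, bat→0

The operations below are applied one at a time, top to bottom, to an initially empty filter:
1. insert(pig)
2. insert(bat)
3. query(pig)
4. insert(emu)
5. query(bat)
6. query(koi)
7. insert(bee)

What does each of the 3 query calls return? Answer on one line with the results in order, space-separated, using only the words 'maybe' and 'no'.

Answer: maybe maybe no

Derivation:
Start: bits=0000000000
Op 1: insert pig -> sets bits 5 9 -> bits=0000010001
Op 2: insert bat -> sets bits 0 2 -> bits=1010010001
Op 3: query pig -> checks bit5=1, bit9=1 (all 1) -> maybe
Op 4: insert emu -> sets bits 5 7 -> bits=1010010101
Op 5: query bat -> checks bit0=1, bit2=1 (all 1) -> maybe
Op 6: query koi -> checks bit4=0, bit9=1 (has a 0) -> no
Op 7: insert bee -> sets bits 4 8 -> bits=1010110111
Query results in order: maybe maybe no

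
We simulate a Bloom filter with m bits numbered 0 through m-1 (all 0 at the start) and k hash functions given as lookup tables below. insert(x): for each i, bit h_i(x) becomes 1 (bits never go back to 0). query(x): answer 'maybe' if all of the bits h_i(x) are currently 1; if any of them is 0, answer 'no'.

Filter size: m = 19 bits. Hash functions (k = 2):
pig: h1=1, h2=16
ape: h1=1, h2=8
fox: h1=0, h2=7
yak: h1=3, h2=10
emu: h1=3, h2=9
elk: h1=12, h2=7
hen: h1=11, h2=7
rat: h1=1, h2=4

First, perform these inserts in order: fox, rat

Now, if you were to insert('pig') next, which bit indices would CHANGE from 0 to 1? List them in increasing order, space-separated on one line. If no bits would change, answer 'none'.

Answer: 16

Derivation:
Start: bits=0000000000000000000
After insert 'fox': sets bits 0 7 -> bits=1000000100000000000
After insert 'rat': sets bits 1 4 -> bits=1100100100000000000
insert 'pig' would touch bits 1 16; currently bit1=1, bit16=0
Bits that are 0 among those (would change 0->1): 16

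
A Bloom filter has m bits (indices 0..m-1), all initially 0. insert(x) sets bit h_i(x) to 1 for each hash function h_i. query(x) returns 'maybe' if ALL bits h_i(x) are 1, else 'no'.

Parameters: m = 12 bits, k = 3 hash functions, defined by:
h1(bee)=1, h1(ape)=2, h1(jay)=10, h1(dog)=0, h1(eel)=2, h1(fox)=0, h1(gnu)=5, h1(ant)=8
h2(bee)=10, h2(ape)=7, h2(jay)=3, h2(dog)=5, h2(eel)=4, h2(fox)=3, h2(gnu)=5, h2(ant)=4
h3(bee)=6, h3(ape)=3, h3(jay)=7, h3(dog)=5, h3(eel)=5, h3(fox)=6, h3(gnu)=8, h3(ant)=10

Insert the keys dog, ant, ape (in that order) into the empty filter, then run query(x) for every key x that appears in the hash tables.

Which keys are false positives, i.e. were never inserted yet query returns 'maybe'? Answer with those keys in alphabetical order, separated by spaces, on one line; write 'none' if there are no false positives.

Start: bits=000000000000
After insert 'dog': sets bits 0 5 -> bits=100001000000
After insert 'ant': sets bits 4 8 10 -> bits=100011001010
After insert 'ape': sets bits 2 3 7 -> bits=101111011010
Not inserted: bee eel fox gnu jay — query each against bits=101111011010:
query bee: checks bit1=0, bit6=0, bit10=1 (has a 0) -> no => not a false positive
query eel: checks bit2=1, bit4=1, bit5=1 (all 1) -> maybe => FALSE POSITIVE
query fox: checks bit0=1, bit3=1, bit6=0 (has a 0) -> no => not a false positive
query gnu: checks bit5=1, bit8=1 (all 1) -> maybe => FALSE POSITIVE
query jay: checks bit3=1, bit7=1, bit10=1 (all 1) -> maybe => FALSE POSITIVE
False positives (alphabetical): eel gnu jay

Answer: eel gnu jay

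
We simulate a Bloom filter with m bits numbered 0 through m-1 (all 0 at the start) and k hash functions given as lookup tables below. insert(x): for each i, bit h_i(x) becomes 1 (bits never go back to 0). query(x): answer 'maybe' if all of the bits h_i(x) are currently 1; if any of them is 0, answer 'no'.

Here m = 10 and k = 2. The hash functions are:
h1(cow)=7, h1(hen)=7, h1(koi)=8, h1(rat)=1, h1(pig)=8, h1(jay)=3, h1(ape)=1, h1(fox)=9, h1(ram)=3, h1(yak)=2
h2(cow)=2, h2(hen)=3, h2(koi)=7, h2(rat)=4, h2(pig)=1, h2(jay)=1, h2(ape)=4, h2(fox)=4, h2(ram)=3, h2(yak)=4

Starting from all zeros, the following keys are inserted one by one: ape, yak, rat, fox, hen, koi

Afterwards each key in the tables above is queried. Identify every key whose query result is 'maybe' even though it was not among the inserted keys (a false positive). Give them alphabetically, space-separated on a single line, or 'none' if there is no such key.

Answer: cow jay pig ram

Derivation:
Start: bits=0000000000
After insert 'ape': sets bits 1 4 -> bits=0100100000
After insert 'yak': sets bits 2 4 -> bits=0110100000
After insert 'rat': sets bits 1 4 -> bits=0110100000
After insert 'fox': sets bits 4 9 -> bits=0110100001
After insert 'hen': sets bits 3 7 -> bits=0111100101
After insert 'koi': sets bits 7 8 -> bits=0111100111
Not inserted: cow jay pig ram — query each against bits=0111100111:
query cow: checks bit2=1, bit7=1 (all 1) -> maybe => FALSE POSITIVE
query jay: checks bit1=1, bit3=1 (all 1) -> maybe => FALSE POSITIVE
query pig: checks bit1=1, bit8=1 (all 1) -> maybe => FALSE POSITIVE
query ram: checks bit3=1 (all 1) -> maybe => FALSE POSITIVE
False positives (alphabetical): cow jay pig ram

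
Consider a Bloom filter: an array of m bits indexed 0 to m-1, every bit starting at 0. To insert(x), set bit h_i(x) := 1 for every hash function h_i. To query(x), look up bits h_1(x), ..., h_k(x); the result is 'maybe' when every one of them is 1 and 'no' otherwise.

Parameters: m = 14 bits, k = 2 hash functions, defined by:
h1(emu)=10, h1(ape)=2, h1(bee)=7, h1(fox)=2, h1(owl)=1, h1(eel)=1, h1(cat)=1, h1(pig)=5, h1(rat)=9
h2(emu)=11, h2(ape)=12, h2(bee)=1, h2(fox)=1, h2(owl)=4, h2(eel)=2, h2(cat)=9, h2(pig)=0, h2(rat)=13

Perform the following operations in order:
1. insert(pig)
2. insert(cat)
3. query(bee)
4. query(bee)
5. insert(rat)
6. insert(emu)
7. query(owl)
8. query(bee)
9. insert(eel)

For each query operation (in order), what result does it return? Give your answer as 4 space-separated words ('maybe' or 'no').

Start: bits=00000000000000
Op 1: insert pig -> sets bits 0 5 -> bits=10000100000000
Op 2: insert cat -> sets bits 1 9 -> bits=11000100010000
Op 3: query bee -> checks bit1=1, bit7=0 (has a 0) -> no
Op 4: query bee -> checks bit1=1, bit7=0 (has a 0) -> no
Op 5: insert rat -> sets bits 9 13 -> bits=11000100010001
Op 6: insert emu -> sets bits 10 11 -> bits=11000100011101
Op 7: query owl -> checks bit1=1, bit4=0 (has a 0) -> no
Op 8: query bee -> checks bit1=1, bit7=0 (has a 0) -> no
Op 9: insert eel -> sets bits 1 2 -> bits=11100100011101
Query results in order: no no no no

Answer: no no no no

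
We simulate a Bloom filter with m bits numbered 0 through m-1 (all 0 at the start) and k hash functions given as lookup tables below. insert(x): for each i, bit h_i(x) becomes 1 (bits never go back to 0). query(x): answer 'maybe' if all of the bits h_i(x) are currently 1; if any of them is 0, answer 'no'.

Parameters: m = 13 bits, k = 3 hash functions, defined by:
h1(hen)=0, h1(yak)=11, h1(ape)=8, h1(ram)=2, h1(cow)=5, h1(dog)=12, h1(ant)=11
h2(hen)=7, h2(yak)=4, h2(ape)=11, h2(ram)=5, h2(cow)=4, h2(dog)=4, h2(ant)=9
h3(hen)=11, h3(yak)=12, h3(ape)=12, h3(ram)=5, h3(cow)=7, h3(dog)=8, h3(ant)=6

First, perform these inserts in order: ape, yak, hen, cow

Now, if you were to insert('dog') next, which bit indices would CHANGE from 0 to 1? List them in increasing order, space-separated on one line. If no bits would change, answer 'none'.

Start: bits=0000000000000
After insert 'ape': sets bits 8 11 12 -> bits=0000000010011
After insert 'yak': sets bits 4 11 12 -> bits=0000100010011
After insert 'hen': sets bits 0 7 11 -> bits=1000100110011
After insert 'cow': sets bits 4 5 7 -> bits=1000110110011
insert 'dog' would touch bits 4 8 12; currently bit4=1, bit8=1, bit12=1
Bits that are 0 among those (would change 0->1): none

Answer: none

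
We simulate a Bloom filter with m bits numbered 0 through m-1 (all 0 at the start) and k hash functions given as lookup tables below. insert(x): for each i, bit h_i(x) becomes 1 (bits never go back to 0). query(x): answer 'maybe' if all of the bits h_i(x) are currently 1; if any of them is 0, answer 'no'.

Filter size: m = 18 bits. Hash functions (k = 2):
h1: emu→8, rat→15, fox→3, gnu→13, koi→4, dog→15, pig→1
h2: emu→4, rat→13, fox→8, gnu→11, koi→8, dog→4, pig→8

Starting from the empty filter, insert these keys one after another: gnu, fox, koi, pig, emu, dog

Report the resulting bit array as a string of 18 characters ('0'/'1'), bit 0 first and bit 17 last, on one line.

Answer: 010110001001010100

Derivation:
Start: bits=000000000000000000
After insert 'gnu': sets bits 11 13 -> bits=000000000001010000
After insert 'fox': sets bits 3 8 -> bits=000100001001010000
After insert 'koi': sets bits 4 8 -> bits=000110001001010000
After insert 'pig': sets bits 1 8 -> bits=010110001001010000
After insert 'emu': sets bits 4 8 -> bits=010110001001010000
After insert 'dog': sets bits 4 15 -> bits=010110001001010100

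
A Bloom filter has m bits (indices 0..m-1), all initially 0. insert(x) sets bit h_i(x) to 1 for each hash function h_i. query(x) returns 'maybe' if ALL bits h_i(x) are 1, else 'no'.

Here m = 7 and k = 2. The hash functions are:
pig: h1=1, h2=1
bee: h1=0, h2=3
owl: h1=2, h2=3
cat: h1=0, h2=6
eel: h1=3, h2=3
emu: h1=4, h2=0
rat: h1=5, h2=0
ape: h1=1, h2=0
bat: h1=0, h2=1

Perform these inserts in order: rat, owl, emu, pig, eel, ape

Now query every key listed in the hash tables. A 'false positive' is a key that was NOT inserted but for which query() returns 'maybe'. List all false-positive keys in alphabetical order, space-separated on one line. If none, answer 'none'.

Start: bits=0000000
After insert 'rat': sets bits 0 5 -> bits=1000010
After insert 'owl': sets bits 2 3 -> bits=1011010
After insert 'emu': sets bits 0 4 -> bits=1011110
After insert 'pig': sets bits 1 -> bits=1111110
After insert 'eel': sets bits 3 -> bits=1111110
After insert 'ape': sets bits 0 1 -> bits=1111110
Not inserted: bat bee cat — query each against bits=1111110:
query bat: checks bit0=1, bit1=1 (all 1) -> maybe => FALSE POSITIVE
query bee: checks bit0=1, bit3=1 (all 1) -> maybe => FALSE POSITIVE
query cat: checks bit0=1, bit6=0 (has a 0) -> no => not a false positive
False positives (alphabetical): bat bee

Answer: bat bee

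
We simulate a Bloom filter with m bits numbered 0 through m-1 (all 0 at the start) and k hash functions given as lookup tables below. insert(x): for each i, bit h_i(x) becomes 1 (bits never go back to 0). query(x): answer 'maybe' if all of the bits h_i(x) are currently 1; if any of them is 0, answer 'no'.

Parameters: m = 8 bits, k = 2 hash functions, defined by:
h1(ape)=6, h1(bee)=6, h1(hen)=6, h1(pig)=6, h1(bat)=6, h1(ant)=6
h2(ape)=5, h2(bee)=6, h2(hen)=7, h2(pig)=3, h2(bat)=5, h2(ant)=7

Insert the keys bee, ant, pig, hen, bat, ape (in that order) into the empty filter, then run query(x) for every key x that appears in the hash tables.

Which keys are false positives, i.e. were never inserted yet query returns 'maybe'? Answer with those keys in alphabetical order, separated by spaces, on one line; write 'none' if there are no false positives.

Start: bits=00000000
After insert 'bee': sets bits 6 -> bits=00000010
After insert 'ant': sets bits 6 7 -> bits=00000011
After insert 'pig': sets bits 3 6 -> bits=00010011
After insert 'hen': sets bits 6 7 -> bits=00010011
After insert 'bat': sets bits 5 6 -> bits=00010111
After insert 'ape': sets bits 5 6 -> bits=00010111
Not inserted: (none) — query each against bits=00010111:
False positives (alphabetical): none

Answer: none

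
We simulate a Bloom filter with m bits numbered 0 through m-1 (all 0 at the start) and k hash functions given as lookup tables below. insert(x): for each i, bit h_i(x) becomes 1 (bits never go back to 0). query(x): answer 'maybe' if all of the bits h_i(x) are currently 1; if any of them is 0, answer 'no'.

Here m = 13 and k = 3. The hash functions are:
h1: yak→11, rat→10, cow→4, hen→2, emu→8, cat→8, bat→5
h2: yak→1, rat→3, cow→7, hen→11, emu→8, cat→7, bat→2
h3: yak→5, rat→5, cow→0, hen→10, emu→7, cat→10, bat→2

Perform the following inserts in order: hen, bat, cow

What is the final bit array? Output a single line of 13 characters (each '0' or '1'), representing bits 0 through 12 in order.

Start: bits=0000000000000
After insert 'hen': sets bits 2 10 11 -> bits=0010000000110
After insert 'bat': sets bits 2 5 -> bits=0010010000110
After insert 'cow': sets bits 0 4 7 -> bits=1010110100110

Answer: 1010110100110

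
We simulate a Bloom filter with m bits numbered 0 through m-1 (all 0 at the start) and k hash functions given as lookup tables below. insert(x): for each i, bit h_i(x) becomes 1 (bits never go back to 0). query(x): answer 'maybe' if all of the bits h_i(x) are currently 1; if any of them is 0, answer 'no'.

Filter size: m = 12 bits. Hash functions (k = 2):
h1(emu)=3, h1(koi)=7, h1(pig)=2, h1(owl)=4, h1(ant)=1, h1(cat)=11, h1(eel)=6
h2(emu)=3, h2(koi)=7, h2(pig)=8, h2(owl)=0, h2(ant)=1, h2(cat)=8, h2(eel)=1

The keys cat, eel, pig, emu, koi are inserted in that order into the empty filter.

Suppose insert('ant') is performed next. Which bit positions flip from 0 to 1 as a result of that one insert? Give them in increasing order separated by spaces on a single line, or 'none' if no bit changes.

Start: bits=000000000000
After insert 'cat': sets bits 8 11 -> bits=000000001001
After insert 'eel': sets bits 1 6 -> bits=010000101001
After insert 'pig': sets bits 2 8 -> bits=011000101001
After insert 'emu': sets bits 3 -> bits=011100101001
After insert 'koi': sets bits 7 -> bits=011100111001
insert 'ant' would touch bits 1; currently bit1=1
Bits that are 0 among those (would change 0->1): none

Answer: none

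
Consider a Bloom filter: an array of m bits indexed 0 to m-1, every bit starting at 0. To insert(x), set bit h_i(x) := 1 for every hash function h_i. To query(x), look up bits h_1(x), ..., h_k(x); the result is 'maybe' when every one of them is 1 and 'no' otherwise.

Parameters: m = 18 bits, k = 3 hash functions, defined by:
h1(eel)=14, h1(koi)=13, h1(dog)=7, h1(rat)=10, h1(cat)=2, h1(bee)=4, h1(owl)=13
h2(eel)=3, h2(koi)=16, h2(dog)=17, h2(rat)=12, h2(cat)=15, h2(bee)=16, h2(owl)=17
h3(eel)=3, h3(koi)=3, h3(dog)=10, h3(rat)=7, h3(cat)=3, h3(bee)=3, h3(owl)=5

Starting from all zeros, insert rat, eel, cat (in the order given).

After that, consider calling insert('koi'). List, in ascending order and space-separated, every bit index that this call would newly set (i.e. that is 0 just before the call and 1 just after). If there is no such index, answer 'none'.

Answer: 13 16

Derivation:
Start: bits=000000000000000000
After insert 'rat': sets bits 7 10 12 -> bits=000000010010100000
After insert 'eel': sets bits 3 14 -> bits=000100010010101000
After insert 'cat': sets bits 2 3 15 -> bits=001100010010101100
insert 'koi' would touch bits 3 13 16; currently bit3=1, bit13=0, bit16=0
Bits that are 0 among those (would change 0->1): 13 16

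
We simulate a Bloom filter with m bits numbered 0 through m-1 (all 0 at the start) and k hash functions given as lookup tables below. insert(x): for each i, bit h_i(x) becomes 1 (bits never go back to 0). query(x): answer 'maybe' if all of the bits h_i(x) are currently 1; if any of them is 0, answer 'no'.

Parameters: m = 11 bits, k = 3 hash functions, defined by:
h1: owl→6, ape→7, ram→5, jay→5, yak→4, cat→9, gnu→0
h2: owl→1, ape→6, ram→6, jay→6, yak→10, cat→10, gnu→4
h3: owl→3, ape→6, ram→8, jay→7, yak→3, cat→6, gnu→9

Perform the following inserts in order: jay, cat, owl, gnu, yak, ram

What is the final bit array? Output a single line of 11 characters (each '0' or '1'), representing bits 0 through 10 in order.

Start: bits=00000000000
After insert 'jay': sets bits 5 6 7 -> bits=00000111000
After insert 'cat': sets bits 6 9 10 -> bits=00000111011
After insert 'owl': sets bits 1 3 6 -> bits=01010111011
After insert 'gnu': sets bits 0 4 9 -> bits=11011111011
After insert 'yak': sets bits 3 4 10 -> bits=11011111011
After insert 'ram': sets bits 5 6 8 -> bits=11011111111

Answer: 11011111111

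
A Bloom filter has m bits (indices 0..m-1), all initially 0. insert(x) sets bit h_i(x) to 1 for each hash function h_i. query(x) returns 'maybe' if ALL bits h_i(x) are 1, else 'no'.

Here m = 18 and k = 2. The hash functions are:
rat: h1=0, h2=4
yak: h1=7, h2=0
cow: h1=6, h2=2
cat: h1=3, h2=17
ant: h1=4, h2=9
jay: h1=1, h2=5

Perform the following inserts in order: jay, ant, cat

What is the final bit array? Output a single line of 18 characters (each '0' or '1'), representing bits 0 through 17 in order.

Answer: 010111000100000001

Derivation:
Start: bits=000000000000000000
After insert 'jay': sets bits 1 5 -> bits=010001000000000000
After insert 'ant': sets bits 4 9 -> bits=010011000100000000
After insert 'cat': sets bits 3 17 -> bits=010111000100000001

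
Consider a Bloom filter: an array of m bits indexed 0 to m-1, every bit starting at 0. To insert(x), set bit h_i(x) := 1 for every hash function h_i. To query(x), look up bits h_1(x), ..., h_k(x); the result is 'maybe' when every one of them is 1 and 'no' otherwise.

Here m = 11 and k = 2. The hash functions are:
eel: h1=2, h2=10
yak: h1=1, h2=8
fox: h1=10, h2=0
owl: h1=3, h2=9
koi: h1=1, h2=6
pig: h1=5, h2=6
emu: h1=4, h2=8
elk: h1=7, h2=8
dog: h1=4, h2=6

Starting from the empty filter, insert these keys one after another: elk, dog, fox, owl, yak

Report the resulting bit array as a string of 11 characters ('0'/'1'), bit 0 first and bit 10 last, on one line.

Start: bits=00000000000
After insert 'elk': sets bits 7 8 -> bits=00000001100
After insert 'dog': sets bits 4 6 -> bits=00001011100
After insert 'fox': sets bits 0 10 -> bits=10001011101
After insert 'owl': sets bits 3 9 -> bits=10011011111
After insert 'yak': sets bits 1 8 -> bits=11011011111

Answer: 11011011111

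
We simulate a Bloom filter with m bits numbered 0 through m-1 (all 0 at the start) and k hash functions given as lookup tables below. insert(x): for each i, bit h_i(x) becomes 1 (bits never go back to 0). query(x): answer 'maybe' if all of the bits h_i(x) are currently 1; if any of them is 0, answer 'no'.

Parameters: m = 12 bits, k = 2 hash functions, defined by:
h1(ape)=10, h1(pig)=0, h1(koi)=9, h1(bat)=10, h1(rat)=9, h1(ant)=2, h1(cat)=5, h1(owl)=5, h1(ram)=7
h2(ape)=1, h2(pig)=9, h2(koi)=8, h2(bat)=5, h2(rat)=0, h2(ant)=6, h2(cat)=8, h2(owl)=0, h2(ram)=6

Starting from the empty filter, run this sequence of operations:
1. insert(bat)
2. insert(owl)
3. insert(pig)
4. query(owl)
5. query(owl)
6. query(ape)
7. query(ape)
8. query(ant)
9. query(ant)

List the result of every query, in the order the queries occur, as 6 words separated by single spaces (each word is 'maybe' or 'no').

Answer: maybe maybe no no no no

Derivation:
Start: bits=000000000000
Op 1: insert bat -> sets bits 5 10 -> bits=000001000010
Op 2: insert owl -> sets bits 0 5 -> bits=100001000010
Op 3: insert pig -> sets bits 0 9 -> bits=100001000110
Op 4: query owl -> checks bit0=1, bit5=1 (all 1) -> maybe
Op 5: query owl -> checks bit0=1, bit5=1 (all 1) -> maybe
Op 6: query ape -> checks bit1=0, bit10=1 (has a 0) -> no
Op 7: query ape -> checks bit1=0, bit10=1 (has a 0) -> no
Op 8: query ant -> checks bit2=0, bit6=0 (has a 0) -> no
Op 9: query ant -> checks bit2=0, bit6=0 (has a 0) -> no
Query results in order: maybe maybe no no no no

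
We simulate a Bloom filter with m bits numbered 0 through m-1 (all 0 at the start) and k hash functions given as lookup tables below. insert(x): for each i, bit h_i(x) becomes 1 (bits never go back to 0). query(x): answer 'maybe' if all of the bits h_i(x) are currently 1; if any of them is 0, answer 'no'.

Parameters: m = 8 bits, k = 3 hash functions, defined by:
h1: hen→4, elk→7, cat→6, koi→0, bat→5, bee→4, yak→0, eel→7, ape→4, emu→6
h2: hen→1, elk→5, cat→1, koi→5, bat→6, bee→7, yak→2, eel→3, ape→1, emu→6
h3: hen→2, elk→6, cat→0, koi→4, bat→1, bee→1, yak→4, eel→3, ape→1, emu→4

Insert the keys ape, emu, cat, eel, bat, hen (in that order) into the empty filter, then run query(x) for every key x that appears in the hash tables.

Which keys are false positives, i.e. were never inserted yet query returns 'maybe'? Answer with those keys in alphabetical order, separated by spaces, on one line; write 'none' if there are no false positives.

Start: bits=00000000
After insert 'ape': sets bits 1 4 -> bits=01001000
After insert 'emu': sets bits 4 6 -> bits=01001010
After insert 'cat': sets bits 0 1 6 -> bits=11001010
After insert 'eel': sets bits 3 7 -> bits=11011011
After insert 'bat': sets bits 1 5 6 -> bits=11011111
After insert 'hen': sets bits 1 2 4 -> bits=11111111
Not inserted: bee elk koi yak — query each against bits=11111111:
query bee: checks bit1=1, bit4=1, bit7=1 (all 1) -> maybe => FALSE POSITIVE
query elk: checks bit5=1, bit6=1, bit7=1 (all 1) -> maybe => FALSE POSITIVE
query koi: checks bit0=1, bit4=1, bit5=1 (all 1) -> maybe => FALSE POSITIVE
query yak: checks bit0=1, bit2=1, bit4=1 (all 1) -> maybe => FALSE POSITIVE
False positives (alphabetical): bee elk koi yak

Answer: bee elk koi yak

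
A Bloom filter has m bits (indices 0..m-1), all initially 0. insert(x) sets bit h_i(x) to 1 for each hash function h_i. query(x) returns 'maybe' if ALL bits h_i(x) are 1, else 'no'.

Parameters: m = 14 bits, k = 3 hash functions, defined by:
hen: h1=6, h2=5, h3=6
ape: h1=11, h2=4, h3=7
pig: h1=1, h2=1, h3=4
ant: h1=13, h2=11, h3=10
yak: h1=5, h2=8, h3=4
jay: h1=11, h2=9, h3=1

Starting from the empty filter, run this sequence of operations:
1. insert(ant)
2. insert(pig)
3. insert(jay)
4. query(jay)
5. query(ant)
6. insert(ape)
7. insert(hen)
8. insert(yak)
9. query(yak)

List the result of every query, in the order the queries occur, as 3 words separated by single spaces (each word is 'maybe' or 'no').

Answer: maybe maybe maybe

Derivation:
Start: bits=00000000000000
Op 1: insert ant -> sets bits 10 11 13 -> bits=00000000001101
Op 2: insert pig -> sets bits 1 4 -> bits=01001000001101
Op 3: insert jay -> sets bits 1 9 11 -> bits=01001000011101
Op 4: query jay -> checks bit1=1, bit9=1, bit11=1 (all 1) -> maybe
Op 5: query ant -> checks bit10=1, bit11=1, bit13=1 (all 1) -> maybe
Op 6: insert ape -> sets bits 4 7 11 -> bits=01001001011101
Op 7: insert hen -> sets bits 5 6 -> bits=01001111011101
Op 8: insert yak -> sets bits 4 5 8 -> bits=01001111111101
Op 9: query yak -> checks bit4=1, bit5=1, bit8=1 (all 1) -> maybe
Query results in order: maybe maybe maybe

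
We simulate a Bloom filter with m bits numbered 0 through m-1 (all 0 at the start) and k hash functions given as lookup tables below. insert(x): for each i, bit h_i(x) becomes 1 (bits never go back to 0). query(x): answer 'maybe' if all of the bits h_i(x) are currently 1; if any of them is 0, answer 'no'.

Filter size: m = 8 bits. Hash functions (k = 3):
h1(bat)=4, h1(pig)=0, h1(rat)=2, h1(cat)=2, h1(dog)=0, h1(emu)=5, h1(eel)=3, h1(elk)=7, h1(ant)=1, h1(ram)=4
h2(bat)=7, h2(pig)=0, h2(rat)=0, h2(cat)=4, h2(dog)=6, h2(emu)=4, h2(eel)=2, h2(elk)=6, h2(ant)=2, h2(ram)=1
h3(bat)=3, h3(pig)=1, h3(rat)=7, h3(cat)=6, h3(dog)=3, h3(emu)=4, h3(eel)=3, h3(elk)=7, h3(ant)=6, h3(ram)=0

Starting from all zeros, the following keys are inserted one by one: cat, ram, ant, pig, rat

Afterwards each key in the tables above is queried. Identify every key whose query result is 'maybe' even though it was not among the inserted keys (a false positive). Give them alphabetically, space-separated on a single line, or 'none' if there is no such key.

Answer: elk

Derivation:
Start: bits=00000000
After insert 'cat': sets bits 2 4 6 -> bits=00101010
After insert 'ram': sets bits 0 1 4 -> bits=11101010
After insert 'ant': sets bits 1 2 6 -> bits=11101010
After insert 'pig': sets bits 0 1 -> bits=11101010
After insert 'rat': sets bits 0 2 7 -> bits=11101011
Not inserted: bat dog eel elk emu — query each against bits=11101011:
query bat: checks bit3=0, bit4=1, bit7=1 (has a 0) -> no => not a false positive
query dog: checks bit0=1, bit3=0, bit6=1 (has a 0) -> no => not a false positive
query eel: checks bit2=1, bit3=0 (has a 0) -> no => not a false positive
query elk: checks bit6=1, bit7=1 (all 1) -> maybe => FALSE POSITIVE
query emu: checks bit4=1, bit5=0 (has a 0) -> no => not a false positive
False positives (alphabetical): elk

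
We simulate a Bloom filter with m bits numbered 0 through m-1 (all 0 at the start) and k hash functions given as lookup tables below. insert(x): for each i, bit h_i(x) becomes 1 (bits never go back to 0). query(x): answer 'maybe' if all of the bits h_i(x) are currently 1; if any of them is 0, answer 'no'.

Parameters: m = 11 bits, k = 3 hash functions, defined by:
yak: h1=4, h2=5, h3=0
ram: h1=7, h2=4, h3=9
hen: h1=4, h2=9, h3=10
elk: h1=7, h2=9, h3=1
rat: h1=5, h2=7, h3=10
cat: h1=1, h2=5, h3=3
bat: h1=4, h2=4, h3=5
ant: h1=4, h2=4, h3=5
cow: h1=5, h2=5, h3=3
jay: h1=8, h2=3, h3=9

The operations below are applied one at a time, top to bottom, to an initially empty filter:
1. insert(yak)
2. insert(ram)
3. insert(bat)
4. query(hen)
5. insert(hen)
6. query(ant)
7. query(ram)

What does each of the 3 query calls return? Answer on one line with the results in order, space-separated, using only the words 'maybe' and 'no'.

Answer: no maybe maybe

Derivation:
Start: bits=00000000000
Op 1: insert yak -> sets bits 0 4 5 -> bits=10001100000
Op 2: insert ram -> sets bits 4 7 9 -> bits=10001101010
Op 3: insert bat -> sets bits 4 5 -> bits=10001101010
Op 4: query hen -> checks bit4=1, bit9=1, bit10=0 (has a 0) -> no
Op 5: insert hen -> sets bits 4 9 10 -> bits=10001101011
Op 6: query ant -> checks bit4=1, bit5=1 (all 1) -> maybe
Op 7: query ram -> checks bit4=1, bit7=1, bit9=1 (all 1) -> maybe
Query results in order: no maybe maybe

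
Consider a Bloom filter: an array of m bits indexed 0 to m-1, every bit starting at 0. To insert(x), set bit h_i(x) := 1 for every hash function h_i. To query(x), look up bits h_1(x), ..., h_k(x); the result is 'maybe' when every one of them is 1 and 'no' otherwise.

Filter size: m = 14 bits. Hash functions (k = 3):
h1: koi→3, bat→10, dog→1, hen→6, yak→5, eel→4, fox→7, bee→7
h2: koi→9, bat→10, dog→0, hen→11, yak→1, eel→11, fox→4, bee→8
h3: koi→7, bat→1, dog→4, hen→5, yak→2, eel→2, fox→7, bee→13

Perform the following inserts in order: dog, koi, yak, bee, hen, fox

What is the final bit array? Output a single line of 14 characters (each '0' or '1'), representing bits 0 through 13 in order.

Start: bits=00000000000000
After insert 'dog': sets bits 0 1 4 -> bits=11001000000000
After insert 'koi': sets bits 3 7 9 -> bits=11011001010000
After insert 'yak': sets bits 1 2 5 -> bits=11111101010000
After insert 'bee': sets bits 7 8 13 -> bits=11111101110001
After insert 'hen': sets bits 5 6 11 -> bits=11111111110101
After insert 'fox': sets bits 4 7 -> bits=11111111110101

Answer: 11111111110101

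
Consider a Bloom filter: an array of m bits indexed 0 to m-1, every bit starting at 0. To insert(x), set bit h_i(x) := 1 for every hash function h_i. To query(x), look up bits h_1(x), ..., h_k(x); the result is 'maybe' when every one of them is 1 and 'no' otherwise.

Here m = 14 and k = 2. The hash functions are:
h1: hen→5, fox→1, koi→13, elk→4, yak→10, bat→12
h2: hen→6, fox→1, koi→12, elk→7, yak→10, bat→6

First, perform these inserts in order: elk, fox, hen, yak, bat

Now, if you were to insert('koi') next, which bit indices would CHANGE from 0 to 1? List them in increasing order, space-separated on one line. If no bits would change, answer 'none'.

Start: bits=00000000000000
After insert 'elk': sets bits 4 7 -> bits=00001001000000
After insert 'fox': sets bits 1 -> bits=01001001000000
After insert 'hen': sets bits 5 6 -> bits=01001111000000
After insert 'yak': sets bits 10 -> bits=01001111001000
After insert 'bat': sets bits 6 12 -> bits=01001111001010
insert 'koi' would touch bits 12 13; currently bit12=1, bit13=0
Bits that are 0 among those (would change 0->1): 13

Answer: 13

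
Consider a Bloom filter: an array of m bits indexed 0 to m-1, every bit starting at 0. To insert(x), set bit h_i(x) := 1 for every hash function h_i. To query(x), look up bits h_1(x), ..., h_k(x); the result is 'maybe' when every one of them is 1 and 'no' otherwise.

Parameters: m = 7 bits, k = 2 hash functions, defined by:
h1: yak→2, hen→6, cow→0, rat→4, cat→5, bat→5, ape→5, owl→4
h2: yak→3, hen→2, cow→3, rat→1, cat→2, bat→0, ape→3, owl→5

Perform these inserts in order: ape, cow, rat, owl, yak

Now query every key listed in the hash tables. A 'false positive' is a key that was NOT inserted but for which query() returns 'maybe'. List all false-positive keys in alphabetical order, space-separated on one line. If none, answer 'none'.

Start: bits=0000000
After insert 'ape': sets bits 3 5 -> bits=0001010
After insert 'cow': sets bits 0 3 -> bits=1001010
After insert 'rat': sets bits 1 4 -> bits=1101110
After insert 'owl': sets bits 4 5 -> bits=1101110
After insert 'yak': sets bits 2 3 -> bits=1111110
Not inserted: bat cat hen — query each against bits=1111110:
query bat: checks bit0=1, bit5=1 (all 1) -> maybe => FALSE POSITIVE
query cat: checks bit2=1, bit5=1 (all 1) -> maybe => FALSE POSITIVE
query hen: checks bit2=1, bit6=0 (has a 0) -> no => not a false positive
False positives (alphabetical): bat cat

Answer: bat cat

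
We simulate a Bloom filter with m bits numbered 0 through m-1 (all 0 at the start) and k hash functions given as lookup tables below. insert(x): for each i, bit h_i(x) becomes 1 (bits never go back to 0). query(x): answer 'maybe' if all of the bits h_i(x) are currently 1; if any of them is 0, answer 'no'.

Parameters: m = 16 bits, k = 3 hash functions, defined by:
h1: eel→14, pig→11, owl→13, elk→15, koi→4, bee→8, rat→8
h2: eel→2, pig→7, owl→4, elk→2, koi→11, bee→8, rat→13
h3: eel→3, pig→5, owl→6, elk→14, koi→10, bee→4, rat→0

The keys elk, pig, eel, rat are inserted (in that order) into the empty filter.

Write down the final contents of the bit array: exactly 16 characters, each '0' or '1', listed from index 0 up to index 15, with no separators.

Answer: 1011010110010111

Derivation:
Start: bits=0000000000000000
After insert 'elk': sets bits 2 14 15 -> bits=0010000000000011
After insert 'pig': sets bits 5 7 11 -> bits=0010010100010011
After insert 'eel': sets bits 2 3 14 -> bits=0011010100010011
After insert 'rat': sets bits 0 8 13 -> bits=1011010110010111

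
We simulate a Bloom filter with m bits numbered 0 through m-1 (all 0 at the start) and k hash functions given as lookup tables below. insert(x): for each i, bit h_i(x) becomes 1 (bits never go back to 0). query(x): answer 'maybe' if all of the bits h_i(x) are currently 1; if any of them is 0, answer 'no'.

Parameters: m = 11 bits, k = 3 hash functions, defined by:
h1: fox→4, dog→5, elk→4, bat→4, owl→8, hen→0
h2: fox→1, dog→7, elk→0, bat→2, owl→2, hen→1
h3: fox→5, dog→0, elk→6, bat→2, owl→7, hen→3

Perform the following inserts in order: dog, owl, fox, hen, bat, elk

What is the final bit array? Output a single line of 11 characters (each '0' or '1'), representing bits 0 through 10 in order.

Answer: 11111111100

Derivation:
Start: bits=00000000000
After insert 'dog': sets bits 0 5 7 -> bits=10000101000
After insert 'owl': sets bits 2 7 8 -> bits=10100101100
After insert 'fox': sets bits 1 4 5 -> bits=11101101100
After insert 'hen': sets bits 0 1 3 -> bits=11111101100
After insert 'bat': sets bits 2 4 -> bits=11111101100
After insert 'elk': sets bits 0 4 6 -> bits=11111111100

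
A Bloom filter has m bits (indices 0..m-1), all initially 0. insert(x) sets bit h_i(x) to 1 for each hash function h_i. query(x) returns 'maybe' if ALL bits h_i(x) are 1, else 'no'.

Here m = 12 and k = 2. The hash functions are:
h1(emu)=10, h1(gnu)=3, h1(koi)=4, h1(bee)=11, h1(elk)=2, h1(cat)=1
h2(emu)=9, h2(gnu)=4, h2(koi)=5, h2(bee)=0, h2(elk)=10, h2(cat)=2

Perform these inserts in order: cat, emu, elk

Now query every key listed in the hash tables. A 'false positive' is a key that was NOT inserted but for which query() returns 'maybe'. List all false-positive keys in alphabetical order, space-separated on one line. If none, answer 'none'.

Start: bits=000000000000
After insert 'cat': sets bits 1 2 -> bits=011000000000
After insert 'emu': sets bits 9 10 -> bits=011000000110
After insert 'elk': sets bits 2 10 -> bits=011000000110
Not inserted: bee gnu koi — query each against bits=011000000110:
query bee: checks bit0=0, bit11=0 (has a 0) -> no => not a false positive
query gnu: checks bit3=0, bit4=0 (has a 0) -> no => not a false positive
query koi: checks bit4=0, bit5=0 (has a 0) -> no => not a false positive
False positives (alphabetical): none

Answer: none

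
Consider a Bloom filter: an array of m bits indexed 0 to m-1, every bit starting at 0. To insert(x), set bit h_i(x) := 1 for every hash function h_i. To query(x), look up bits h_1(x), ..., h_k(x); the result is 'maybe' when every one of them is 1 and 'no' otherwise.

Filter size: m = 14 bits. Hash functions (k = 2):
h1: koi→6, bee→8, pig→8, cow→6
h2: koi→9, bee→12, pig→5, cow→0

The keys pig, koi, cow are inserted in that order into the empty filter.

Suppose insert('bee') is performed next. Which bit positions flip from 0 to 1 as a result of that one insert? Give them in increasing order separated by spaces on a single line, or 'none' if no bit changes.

Answer: 12

Derivation:
Start: bits=00000000000000
After insert 'pig': sets bits 5 8 -> bits=00000100100000
After insert 'koi': sets bits 6 9 -> bits=00000110110000
After insert 'cow': sets bits 0 6 -> bits=10000110110000
insert 'bee' would touch bits 8 12; currently bit8=1, bit12=0
Bits that are 0 among those (would change 0->1): 12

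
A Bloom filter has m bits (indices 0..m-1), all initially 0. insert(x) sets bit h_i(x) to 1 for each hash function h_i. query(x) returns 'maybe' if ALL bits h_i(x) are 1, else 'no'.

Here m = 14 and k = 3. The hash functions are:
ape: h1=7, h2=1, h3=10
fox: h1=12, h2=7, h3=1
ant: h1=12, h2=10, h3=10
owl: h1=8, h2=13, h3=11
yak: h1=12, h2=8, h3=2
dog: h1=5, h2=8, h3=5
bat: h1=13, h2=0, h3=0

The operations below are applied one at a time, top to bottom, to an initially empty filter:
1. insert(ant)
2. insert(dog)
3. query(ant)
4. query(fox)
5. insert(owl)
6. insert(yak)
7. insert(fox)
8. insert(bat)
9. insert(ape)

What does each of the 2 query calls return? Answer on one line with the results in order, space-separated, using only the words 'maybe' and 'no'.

Answer: maybe no

Derivation:
Start: bits=00000000000000
Op 1: insert ant -> sets bits 10 12 -> bits=00000000001010
Op 2: insert dog -> sets bits 5 8 -> bits=00000100101010
Op 3: query ant -> checks bit10=1, bit12=1 (all 1) -> maybe
Op 4: query fox -> checks bit1=0, bit7=0, bit12=1 (has a 0) -> no
Op 5: insert owl -> sets bits 8 11 13 -> bits=00000100101111
Op 6: insert yak -> sets bits 2 8 12 -> bits=00100100101111
Op 7: insert fox -> sets bits 1 7 12 -> bits=01100101101111
Op 8: insert bat -> sets bits 0 13 -> bits=11100101101111
Op 9: insert ape -> sets bits 1 7 10 -> bits=11100101101111
Query results in order: maybe no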